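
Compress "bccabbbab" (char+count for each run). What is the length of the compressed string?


Input: bccabbbab
Runs:
  'b' x 1 => "b1"
  'c' x 2 => "c2"
  'a' x 1 => "a1"
  'b' x 3 => "b3"
  'a' x 1 => "a1"
  'b' x 1 => "b1"
Compressed: "b1c2a1b3a1b1"
Compressed length: 12

12


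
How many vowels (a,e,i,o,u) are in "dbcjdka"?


Input: dbcjdka
Checking each character:
  'd' at position 0: consonant
  'b' at position 1: consonant
  'c' at position 2: consonant
  'j' at position 3: consonant
  'd' at position 4: consonant
  'k' at position 5: consonant
  'a' at position 6: vowel (running total: 1)
Total vowels: 1

1


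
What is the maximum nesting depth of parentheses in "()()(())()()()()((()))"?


Input: "()()(())()()()()((()))"
Tracking depth:
  Position 0 '(': depth becomes 1
  Position 1 ')': depth becomes 0
  Position 2 '(': depth becomes 1
  Position 3 ')': depth becomes 0
  Position 4 '(': depth becomes 1
  Position 5 '(': depth becomes 2
  Position 6 ')': depth becomes 1
  Position 7 ')': depth becomes 0
  Position 8 '(': depth becomes 1
  Position 9 ')': depth becomes 0
  Position 10 '(': depth becomes 1
  Position 11 ')': depth becomes 0
  Position 12 '(': depth becomes 1
  Position 13 ')': depth becomes 0
  Position 14 '(': depth becomes 1
  Position 15 ')': depth becomes 0
  Position 16 '(': depth becomes 1
  Position 17 '(': depth becomes 2
  Position 18 '(': depth becomes 3
  Position 19 ')': depth becomes 2
  Position 20 ')': depth becomes 1
  Position 21 ')': depth becomes 0
Maximum depth reached: 3

3


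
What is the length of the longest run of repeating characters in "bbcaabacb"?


Input: "bbcaabacb"
Scanning for longest run:
  Position 1 ('b'): continues run of 'b', length=2
  Position 2 ('c'): new char, reset run to 1
  Position 3 ('a'): new char, reset run to 1
  Position 4 ('a'): continues run of 'a', length=2
  Position 5 ('b'): new char, reset run to 1
  Position 6 ('a'): new char, reset run to 1
  Position 7 ('c'): new char, reset run to 1
  Position 8 ('b'): new char, reset run to 1
Longest run: 'b' with length 2

2


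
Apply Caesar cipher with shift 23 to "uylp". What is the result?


Caesar cipher: shift "uylp" by 23
  'u' (pos 20) + 23 = pos 17 = 'r'
  'y' (pos 24) + 23 = pos 21 = 'v'
  'l' (pos 11) + 23 = pos 8 = 'i'
  'p' (pos 15) + 23 = pos 12 = 'm'
Result: rvim

rvim


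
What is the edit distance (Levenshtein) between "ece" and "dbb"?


Computing edit distance: "ece" -> "dbb"
DP table:
           d    b    b
      0    1    2    3
  e   1    1    2    3
  c   2    2    2    3
  e   3    3    3    3
Edit distance = dp[3][3] = 3

3


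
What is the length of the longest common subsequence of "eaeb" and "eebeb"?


LCS of "eaeb" and "eebeb"
DP table:
           e    e    b    e    b
      0    0    0    0    0    0
  e   0    1    1    1    1    1
  a   0    1    1    1    1    1
  e   0    1    2    2    2    2
  b   0    1    2    3    3    3
LCS length = dp[4][5] = 3

3


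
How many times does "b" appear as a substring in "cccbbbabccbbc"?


Searching for "b" in "cccbbbabccbbc"
Scanning each position:
  Position 0: "c" => no
  Position 1: "c" => no
  Position 2: "c" => no
  Position 3: "b" => MATCH
  Position 4: "b" => MATCH
  Position 5: "b" => MATCH
  Position 6: "a" => no
  Position 7: "b" => MATCH
  Position 8: "c" => no
  Position 9: "c" => no
  Position 10: "b" => MATCH
  Position 11: "b" => MATCH
  Position 12: "c" => no
Total occurrences: 6

6


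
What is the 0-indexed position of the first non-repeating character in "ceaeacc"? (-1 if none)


Input: ceaeacc
Character frequencies:
  'a': 2
  'c': 3
  'e': 2
Scanning left to right for freq == 1:
  Position 0 ('c'): freq=3, skip
  Position 1 ('e'): freq=2, skip
  Position 2 ('a'): freq=2, skip
  Position 3 ('e'): freq=2, skip
  Position 4 ('a'): freq=2, skip
  Position 5 ('c'): freq=3, skip
  Position 6 ('c'): freq=3, skip
  No unique character found => answer = -1

-1


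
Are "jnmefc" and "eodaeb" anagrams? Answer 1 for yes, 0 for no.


Strings: "jnmefc", "eodaeb"
Sorted first:  cefjmn
Sorted second: abdeeo
Differ at position 0: 'c' vs 'a' => not anagrams

0


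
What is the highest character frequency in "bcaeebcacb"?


Input: bcaeebcacb
Character counts:
  'a': 2
  'b': 3
  'c': 3
  'e': 2
Maximum frequency: 3

3


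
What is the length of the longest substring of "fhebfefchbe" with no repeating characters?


Input: "fhebfefchbe"
Sliding window (track last position of each char):
  Position 0 ('f'): window [0,0] length 1 -- new best
  Position 1 ('h'): window [0,1] length 2 -- new best
  Position 2 ('e'): window [0,2] length 3 -- new best
  Position 3 ('b'): window [0,3] length 4 -- new best
  Position 4 ('f'): repeat (last at 0), move window start to 1
  Position 4 ('f'): window [1,4] length 4
  Position 5 ('e'): repeat (last at 2), move window start to 3
  Position 5 ('e'): window [3,5] length 3
  Position 6 ('f'): repeat (last at 4), move window start to 5
  Position 6 ('f'): window [5,6] length 2
  Position 7 ('c'): window [5,7] length 3
  Position 8 ('h'): window [5,8] length 4
  Position 9 ('b'): window [5,9] length 5 -- new best
  Position 10 ('e'): repeat (last at 5), move window start to 6
  Position 10 ('e'): window [6,10] length 5
Longest substring with no repeats: "efchb" with length 5

5


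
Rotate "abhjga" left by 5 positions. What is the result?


Input: "abhjga", rotate left by 5
First 5 characters: "abhjg"
Remaining characters: "a"
Concatenate remaining + first: "a" + "abhjg" = "aabhjg"

aabhjg


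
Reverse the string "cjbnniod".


Input: cjbnniod
Reading characters right to left:
  Position 7: 'd'
  Position 6: 'o'
  Position 5: 'i'
  Position 4: 'n'
  Position 3: 'n'
  Position 2: 'b'
  Position 1: 'j'
  Position 0: 'c'
Reversed: doinnbjc

doinnbjc


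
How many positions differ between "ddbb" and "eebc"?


Comparing "ddbb" and "eebc" position by position:
  Position 0: 'd' vs 'e' => DIFFER
  Position 1: 'd' vs 'e' => DIFFER
  Position 2: 'b' vs 'b' => same
  Position 3: 'b' vs 'c' => DIFFER
Positions that differ: 3

3


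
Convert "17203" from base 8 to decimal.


Input: "17203" in base 8
Positional expansion:
  Digit '1' (value 1) x 8^4 = 4096
  Digit '7' (value 7) x 8^3 = 3584
  Digit '2' (value 2) x 8^2 = 128
  Digit '0' (value 0) x 8^1 = 0
  Digit '3' (value 3) x 8^0 = 3
Sum = 7811

7811


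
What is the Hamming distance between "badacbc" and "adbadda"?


Comparing "badacbc" and "adbadda" position by position:
  Position 0: 'b' vs 'a' => differ
  Position 1: 'a' vs 'd' => differ
  Position 2: 'd' vs 'b' => differ
  Position 3: 'a' vs 'a' => same
  Position 4: 'c' vs 'd' => differ
  Position 5: 'b' vs 'd' => differ
  Position 6: 'c' vs 'a' => differ
Total differences (Hamming distance): 6

6


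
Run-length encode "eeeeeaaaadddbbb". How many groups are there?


Input: eeeeeaaaadddbbb
Scanning for consecutive runs:
  Group 1: 'e' x 5 (positions 0-4)
  Group 2: 'a' x 4 (positions 5-8)
  Group 3: 'd' x 3 (positions 9-11)
  Group 4: 'b' x 3 (positions 12-14)
Total groups: 4

4


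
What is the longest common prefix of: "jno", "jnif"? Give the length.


Words: jno, jnif
  Position 0: all 'j' => match
  Position 1: all 'n' => match
  Position 2: ('o', 'i') => mismatch, stop
LCP = "jn" (length 2)

2


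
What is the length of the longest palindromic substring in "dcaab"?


Input: "dcaab"
Checking substrings for palindromes:
  [2:4] "aa" (len 2) => palindrome
Longest palindromic substring: "aa" with length 2

2


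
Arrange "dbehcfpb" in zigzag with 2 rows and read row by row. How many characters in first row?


Zigzag "dbehcfpb" into 2 rows:
Placing characters:
  'd' => row 0
  'b' => row 1
  'e' => row 0
  'h' => row 1
  'c' => row 0
  'f' => row 1
  'p' => row 0
  'b' => row 1
Rows:
  Row 0: "decp"
  Row 1: "bhfb"
First row length: 4

4


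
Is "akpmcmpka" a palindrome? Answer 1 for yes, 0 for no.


Input: akpmcmpka
Reversed: akpmcmpka
  Compare pos 0 ('a') with pos 8 ('a'): match
  Compare pos 1 ('k') with pos 7 ('k'): match
  Compare pos 2 ('p') with pos 6 ('p'): match
  Compare pos 3 ('m') with pos 5 ('m'): match
Result: palindrome

1


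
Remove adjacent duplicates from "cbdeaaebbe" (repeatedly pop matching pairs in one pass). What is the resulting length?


Input: cbdeaaebbe
Stack-based adjacent duplicate removal:
  Read 'c': push. Stack: c
  Read 'b': push. Stack: cb
  Read 'd': push. Stack: cbd
  Read 'e': push. Stack: cbde
  Read 'a': push. Stack: cbdea
  Read 'a': matches stack top 'a' => pop. Stack: cbde
  Read 'e': matches stack top 'e' => pop. Stack: cbd
  Read 'b': push. Stack: cbdb
  Read 'b': matches stack top 'b' => pop. Stack: cbd
  Read 'e': push. Stack: cbde
Final stack: "cbde" (length 4)

4


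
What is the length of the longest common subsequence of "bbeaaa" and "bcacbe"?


LCS of "bbeaaa" and "bcacbe"
DP table:
           b    c    a    c    b    e
      0    0    0    0    0    0    0
  b   0    1    1    1    1    1    1
  b   0    1    1    1    1    2    2
  e   0    1    1    1    1    2    3
  a   0    1    1    2    2    2    3
  a   0    1    1    2    2    2    3
  a   0    1    1    2    2    2    3
LCS length = dp[6][6] = 3

3


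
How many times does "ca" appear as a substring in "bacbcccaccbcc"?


Searching for "ca" in "bacbcccaccbcc"
Scanning each position:
  Position 0: "ba" => no
  Position 1: "ac" => no
  Position 2: "cb" => no
  Position 3: "bc" => no
  Position 4: "cc" => no
  Position 5: "cc" => no
  Position 6: "ca" => MATCH
  Position 7: "ac" => no
  Position 8: "cc" => no
  Position 9: "cb" => no
  Position 10: "bc" => no
  Position 11: "cc" => no
Total occurrences: 1

1


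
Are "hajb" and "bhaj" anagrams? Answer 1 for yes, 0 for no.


Strings: "hajb", "bhaj"
Sorted first:  abhj
Sorted second: abhj
Sorted forms match => anagrams

1


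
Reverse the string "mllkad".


Input: mllkad
Reading characters right to left:
  Position 5: 'd'
  Position 4: 'a'
  Position 3: 'k'
  Position 2: 'l'
  Position 1: 'l'
  Position 0: 'm'
Reversed: dakllm

dakllm


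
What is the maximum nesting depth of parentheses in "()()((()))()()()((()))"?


Input: "()()((()))()()()((()))"
Tracking depth:
  Position 0 '(': depth becomes 1
  Position 1 ')': depth becomes 0
  Position 2 '(': depth becomes 1
  Position 3 ')': depth becomes 0
  Position 4 '(': depth becomes 1
  Position 5 '(': depth becomes 2
  Position 6 '(': depth becomes 3
  Position 7 ')': depth becomes 2
  Position 8 ')': depth becomes 1
  Position 9 ')': depth becomes 0
  Position 10 '(': depth becomes 1
  Position 11 ')': depth becomes 0
  Position 12 '(': depth becomes 1
  Position 13 ')': depth becomes 0
  Position 14 '(': depth becomes 1
  Position 15 ')': depth becomes 0
  Position 16 '(': depth becomes 1
  Position 17 '(': depth becomes 2
  Position 18 '(': depth becomes 3
  Position 19 ')': depth becomes 2
  Position 20 ')': depth becomes 1
  Position 21 ')': depth becomes 0
Maximum depth reached: 3

3


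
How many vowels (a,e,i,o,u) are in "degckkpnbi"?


Input: degckkpnbi
Checking each character:
  'd' at position 0: consonant
  'e' at position 1: vowel (running total: 1)
  'g' at position 2: consonant
  'c' at position 3: consonant
  'k' at position 4: consonant
  'k' at position 5: consonant
  'p' at position 6: consonant
  'n' at position 7: consonant
  'b' at position 8: consonant
  'i' at position 9: vowel (running total: 2)
Total vowels: 2

2


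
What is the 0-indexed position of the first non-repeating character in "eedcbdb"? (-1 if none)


Input: eedcbdb
Character frequencies:
  'b': 2
  'c': 1
  'd': 2
  'e': 2
Scanning left to right for freq == 1:
  Position 0 ('e'): freq=2, skip
  Position 1 ('e'): freq=2, skip
  Position 2 ('d'): freq=2, skip
  Position 3 ('c'): unique! => answer = 3

3


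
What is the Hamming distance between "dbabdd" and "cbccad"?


Comparing "dbabdd" and "cbccad" position by position:
  Position 0: 'd' vs 'c' => differ
  Position 1: 'b' vs 'b' => same
  Position 2: 'a' vs 'c' => differ
  Position 3: 'b' vs 'c' => differ
  Position 4: 'd' vs 'a' => differ
  Position 5: 'd' vs 'd' => same
Total differences (Hamming distance): 4

4


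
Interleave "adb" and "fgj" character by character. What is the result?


Interleaving "adb" and "fgj":
  Position 0: 'a' from first, 'f' from second => "af"
  Position 1: 'd' from first, 'g' from second => "dg"
  Position 2: 'b' from first, 'j' from second => "bj"
Result: afdgbj

afdgbj


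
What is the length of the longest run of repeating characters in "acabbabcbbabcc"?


Input: "acabbabcbbabcc"
Scanning for longest run:
  Position 1 ('c'): new char, reset run to 1
  Position 2 ('a'): new char, reset run to 1
  Position 3 ('b'): new char, reset run to 1
  Position 4 ('b'): continues run of 'b', length=2
  Position 5 ('a'): new char, reset run to 1
  Position 6 ('b'): new char, reset run to 1
  Position 7 ('c'): new char, reset run to 1
  Position 8 ('b'): new char, reset run to 1
  Position 9 ('b'): continues run of 'b', length=2
  Position 10 ('a'): new char, reset run to 1
  Position 11 ('b'): new char, reset run to 1
  Position 12 ('c'): new char, reset run to 1
  Position 13 ('c'): continues run of 'c', length=2
Longest run: 'b' with length 2

2


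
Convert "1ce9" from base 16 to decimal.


Input: "1ce9" in base 16
Positional expansion:
  Digit '1' (value 1) x 16^3 = 4096
  Digit 'c' (value 12) x 16^2 = 3072
  Digit 'e' (value 14) x 16^1 = 224
  Digit '9' (value 9) x 16^0 = 9
Sum = 7401

7401


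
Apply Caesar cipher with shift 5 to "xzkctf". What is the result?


Caesar cipher: shift "xzkctf" by 5
  'x' (pos 23) + 5 = pos 2 = 'c'
  'z' (pos 25) + 5 = pos 4 = 'e'
  'k' (pos 10) + 5 = pos 15 = 'p'
  'c' (pos 2) + 5 = pos 7 = 'h'
  't' (pos 19) + 5 = pos 24 = 'y'
  'f' (pos 5) + 5 = pos 10 = 'k'
Result: cephyk

cephyk


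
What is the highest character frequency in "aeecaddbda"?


Input: aeecaddbda
Character counts:
  'a': 3
  'b': 1
  'c': 1
  'd': 3
  'e': 2
Maximum frequency: 3

3


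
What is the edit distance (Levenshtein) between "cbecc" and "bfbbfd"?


Computing edit distance: "cbecc" -> "bfbbfd"
DP table:
           b    f    b    b    f    d
      0    1    2    3    4    5    6
  c   1    1    2    3    4    5    6
  b   2    1    2    2    3    4    5
  e   3    2    2    3    3    4    5
  c   4    3    3    3    4    4    5
  c   5    4    4    4    4    5    5
Edit distance = dp[5][6] = 5

5


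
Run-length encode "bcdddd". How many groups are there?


Input: bcdddd
Scanning for consecutive runs:
  Group 1: 'b' x 1 (positions 0-0)
  Group 2: 'c' x 1 (positions 1-1)
  Group 3: 'd' x 4 (positions 2-5)
Total groups: 3

3


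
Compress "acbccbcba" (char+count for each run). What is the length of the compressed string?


Input: acbccbcba
Runs:
  'a' x 1 => "a1"
  'c' x 1 => "c1"
  'b' x 1 => "b1"
  'c' x 2 => "c2"
  'b' x 1 => "b1"
  'c' x 1 => "c1"
  'b' x 1 => "b1"
  'a' x 1 => "a1"
Compressed: "a1c1b1c2b1c1b1a1"
Compressed length: 16

16


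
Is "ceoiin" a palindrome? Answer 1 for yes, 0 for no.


Input: ceoiin
Reversed: niioec
  Compare pos 0 ('c') with pos 5 ('n'): MISMATCH
  Compare pos 1 ('e') with pos 4 ('i'): MISMATCH
  Compare pos 2 ('o') with pos 3 ('i'): MISMATCH
Result: not a palindrome

0


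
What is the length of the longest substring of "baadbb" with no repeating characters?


Input: "baadbb"
Sliding window (track last position of each char):
  Position 0 ('b'): window [0,0] length 1 -- new best
  Position 1 ('a'): window [0,1] length 2 -- new best
  Position 2 ('a'): repeat (last at 1), move window start to 2
  Position 2 ('a'): window [2,2] length 1
  Position 3 ('d'): window [2,3] length 2
  Position 4 ('b'): window [2,4] length 3 -- new best
  Position 5 ('b'): repeat (last at 4), move window start to 5
  Position 5 ('b'): window [5,5] length 1
Longest substring with no repeats: "adb" with length 3

3


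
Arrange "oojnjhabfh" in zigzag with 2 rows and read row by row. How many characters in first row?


Zigzag "oojnjhabfh" into 2 rows:
Placing characters:
  'o' => row 0
  'o' => row 1
  'j' => row 0
  'n' => row 1
  'j' => row 0
  'h' => row 1
  'a' => row 0
  'b' => row 1
  'f' => row 0
  'h' => row 1
Rows:
  Row 0: "ojjaf"
  Row 1: "onhbh"
First row length: 5

5


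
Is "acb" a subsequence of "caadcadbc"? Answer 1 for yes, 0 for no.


Check if "acb" is a subsequence of "caadcadbc"
Greedy scan:
  Position 0 ('c'): no match needed
  Position 1 ('a'): matches sub[0] = 'a'
  Position 2 ('a'): no match needed
  Position 3 ('d'): no match needed
  Position 4 ('c'): matches sub[1] = 'c'
  Position 5 ('a'): no match needed
  Position 6 ('d'): no match needed
  Position 7 ('b'): matches sub[2] = 'b'
  Position 8 ('c'): no match needed
All 3 characters matched => is a subsequence

1


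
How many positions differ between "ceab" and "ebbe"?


Comparing "ceab" and "ebbe" position by position:
  Position 0: 'c' vs 'e' => DIFFER
  Position 1: 'e' vs 'b' => DIFFER
  Position 2: 'a' vs 'b' => DIFFER
  Position 3: 'b' vs 'e' => DIFFER
Positions that differ: 4

4


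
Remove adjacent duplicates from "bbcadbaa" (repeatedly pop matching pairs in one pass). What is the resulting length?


Input: bbcadbaa
Stack-based adjacent duplicate removal:
  Read 'b': push. Stack: b
  Read 'b': matches stack top 'b' => pop. Stack: (empty)
  Read 'c': push. Stack: c
  Read 'a': push. Stack: ca
  Read 'd': push. Stack: cad
  Read 'b': push. Stack: cadb
  Read 'a': push. Stack: cadba
  Read 'a': matches stack top 'a' => pop. Stack: cadb
Final stack: "cadb" (length 4)

4


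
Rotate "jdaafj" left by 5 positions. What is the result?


Input: "jdaafj", rotate left by 5
First 5 characters: "jdaaf"
Remaining characters: "j"
Concatenate remaining + first: "j" + "jdaaf" = "jjdaaf"

jjdaaf


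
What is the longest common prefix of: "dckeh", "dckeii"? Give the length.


Words: dckeh, dckeii
  Position 0: all 'd' => match
  Position 1: all 'c' => match
  Position 2: all 'k' => match
  Position 3: all 'e' => match
  Position 4: ('h', 'i') => mismatch, stop
LCP = "dcke" (length 4)

4


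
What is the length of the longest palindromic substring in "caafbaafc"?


Input: "caafbaafc"
Checking substrings for palindromes:
  [1:3] "aa" (len 2) => palindrome
  [5:7] "aa" (len 2) => palindrome
Longest palindromic substring: "aa" with length 2

2


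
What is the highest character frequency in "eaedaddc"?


Input: eaedaddc
Character counts:
  'a': 2
  'c': 1
  'd': 3
  'e': 2
Maximum frequency: 3

3


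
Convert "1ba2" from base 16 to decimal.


Input: "1ba2" in base 16
Positional expansion:
  Digit '1' (value 1) x 16^3 = 4096
  Digit 'b' (value 11) x 16^2 = 2816
  Digit 'a' (value 10) x 16^1 = 160
  Digit '2' (value 2) x 16^0 = 2
Sum = 7074

7074


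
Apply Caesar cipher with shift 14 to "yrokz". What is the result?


Caesar cipher: shift "yrokz" by 14
  'y' (pos 24) + 14 = pos 12 = 'm'
  'r' (pos 17) + 14 = pos 5 = 'f'
  'o' (pos 14) + 14 = pos 2 = 'c'
  'k' (pos 10) + 14 = pos 24 = 'y'
  'z' (pos 25) + 14 = pos 13 = 'n'
Result: mfcyn

mfcyn


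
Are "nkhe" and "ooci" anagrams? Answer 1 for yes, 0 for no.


Strings: "nkhe", "ooci"
Sorted first:  ehkn
Sorted second: cioo
Differ at position 0: 'e' vs 'c' => not anagrams

0


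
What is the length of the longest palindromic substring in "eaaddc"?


Input: "eaaddc"
Checking substrings for palindromes:
  [1:3] "aa" (len 2) => palindrome
  [3:5] "dd" (len 2) => palindrome
Longest palindromic substring: "aa" with length 2

2


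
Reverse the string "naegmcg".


Input: naegmcg
Reading characters right to left:
  Position 6: 'g'
  Position 5: 'c'
  Position 4: 'm'
  Position 3: 'g'
  Position 2: 'e'
  Position 1: 'a'
  Position 0: 'n'
Reversed: gcmgean

gcmgean


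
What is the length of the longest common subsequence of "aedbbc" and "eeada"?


LCS of "aedbbc" and "eeada"
DP table:
           e    e    a    d    a
      0    0    0    0    0    0
  a   0    0    0    1    1    1
  e   0    1    1    1    1    1
  d   0    1    1    1    2    2
  b   0    1    1    1    2    2
  b   0    1    1    1    2    2
  c   0    1    1    1    2    2
LCS length = dp[6][5] = 2

2


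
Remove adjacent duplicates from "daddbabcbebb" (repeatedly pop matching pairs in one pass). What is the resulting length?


Input: daddbabcbebb
Stack-based adjacent duplicate removal:
  Read 'd': push. Stack: d
  Read 'a': push. Stack: da
  Read 'd': push. Stack: dad
  Read 'd': matches stack top 'd' => pop. Stack: da
  Read 'b': push. Stack: dab
  Read 'a': push. Stack: daba
  Read 'b': push. Stack: dabab
  Read 'c': push. Stack: dababc
  Read 'b': push. Stack: dababcb
  Read 'e': push. Stack: dababcbe
  Read 'b': push. Stack: dababcbeb
  Read 'b': matches stack top 'b' => pop. Stack: dababcbe
Final stack: "dababcbe" (length 8)

8


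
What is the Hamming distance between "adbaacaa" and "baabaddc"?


Comparing "adbaacaa" and "baabaddc" position by position:
  Position 0: 'a' vs 'b' => differ
  Position 1: 'd' vs 'a' => differ
  Position 2: 'b' vs 'a' => differ
  Position 3: 'a' vs 'b' => differ
  Position 4: 'a' vs 'a' => same
  Position 5: 'c' vs 'd' => differ
  Position 6: 'a' vs 'd' => differ
  Position 7: 'a' vs 'c' => differ
Total differences (Hamming distance): 7

7


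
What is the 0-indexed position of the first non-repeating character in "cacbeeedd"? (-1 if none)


Input: cacbeeedd
Character frequencies:
  'a': 1
  'b': 1
  'c': 2
  'd': 2
  'e': 3
Scanning left to right for freq == 1:
  Position 0 ('c'): freq=2, skip
  Position 1 ('a'): unique! => answer = 1

1


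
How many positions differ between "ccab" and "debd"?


Comparing "ccab" and "debd" position by position:
  Position 0: 'c' vs 'd' => DIFFER
  Position 1: 'c' vs 'e' => DIFFER
  Position 2: 'a' vs 'b' => DIFFER
  Position 3: 'b' vs 'd' => DIFFER
Positions that differ: 4

4


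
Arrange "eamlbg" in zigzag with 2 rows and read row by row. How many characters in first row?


Zigzag "eamlbg" into 2 rows:
Placing characters:
  'e' => row 0
  'a' => row 1
  'm' => row 0
  'l' => row 1
  'b' => row 0
  'g' => row 1
Rows:
  Row 0: "emb"
  Row 1: "alg"
First row length: 3

3


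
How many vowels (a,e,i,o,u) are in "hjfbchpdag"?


Input: hjfbchpdag
Checking each character:
  'h' at position 0: consonant
  'j' at position 1: consonant
  'f' at position 2: consonant
  'b' at position 3: consonant
  'c' at position 4: consonant
  'h' at position 5: consonant
  'p' at position 6: consonant
  'd' at position 7: consonant
  'a' at position 8: vowel (running total: 1)
  'g' at position 9: consonant
Total vowels: 1

1


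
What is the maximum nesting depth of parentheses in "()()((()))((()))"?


Input: "()()((()))((()))"
Tracking depth:
  Position 0 '(': depth becomes 1
  Position 1 ')': depth becomes 0
  Position 2 '(': depth becomes 1
  Position 3 ')': depth becomes 0
  Position 4 '(': depth becomes 1
  Position 5 '(': depth becomes 2
  Position 6 '(': depth becomes 3
  Position 7 ')': depth becomes 2
  Position 8 ')': depth becomes 1
  Position 9 ')': depth becomes 0
  Position 10 '(': depth becomes 1
  Position 11 '(': depth becomes 2
  Position 12 '(': depth becomes 3
  Position 13 ')': depth becomes 2
  Position 14 ')': depth becomes 1
  Position 15 ')': depth becomes 0
Maximum depth reached: 3

3


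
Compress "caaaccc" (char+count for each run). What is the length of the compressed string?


Input: caaaccc
Runs:
  'c' x 1 => "c1"
  'a' x 3 => "a3"
  'c' x 3 => "c3"
Compressed: "c1a3c3"
Compressed length: 6

6


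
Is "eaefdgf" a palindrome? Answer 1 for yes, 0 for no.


Input: eaefdgf
Reversed: fgdfeae
  Compare pos 0 ('e') with pos 6 ('f'): MISMATCH
  Compare pos 1 ('a') with pos 5 ('g'): MISMATCH
  Compare pos 2 ('e') with pos 4 ('d'): MISMATCH
Result: not a palindrome

0


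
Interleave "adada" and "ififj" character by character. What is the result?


Interleaving "adada" and "ififj":
  Position 0: 'a' from first, 'i' from second => "ai"
  Position 1: 'd' from first, 'f' from second => "df"
  Position 2: 'a' from first, 'i' from second => "ai"
  Position 3: 'd' from first, 'f' from second => "df"
  Position 4: 'a' from first, 'j' from second => "aj"
Result: aidfaidfaj

aidfaidfaj


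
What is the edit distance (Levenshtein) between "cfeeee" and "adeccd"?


Computing edit distance: "cfeeee" -> "adeccd"
DP table:
           a    d    e    c    c    d
      0    1    2    3    4    5    6
  c   1    1    2    3    3    4    5
  f   2    2    2    3    4    4    5
  e   3    3    3    2    3    4    5
  e   4    4    4    3    3    4    5
  e   5    5    5    4    4    4    5
  e   6    6    6    5    5    5    5
Edit distance = dp[6][6] = 5

5


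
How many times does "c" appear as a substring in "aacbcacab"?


Searching for "c" in "aacbcacab"
Scanning each position:
  Position 0: "a" => no
  Position 1: "a" => no
  Position 2: "c" => MATCH
  Position 3: "b" => no
  Position 4: "c" => MATCH
  Position 5: "a" => no
  Position 6: "c" => MATCH
  Position 7: "a" => no
  Position 8: "b" => no
Total occurrences: 3

3


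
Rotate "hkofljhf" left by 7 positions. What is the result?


Input: "hkofljhf", rotate left by 7
First 7 characters: "hkofljh"
Remaining characters: "f"
Concatenate remaining + first: "f" + "hkofljh" = "fhkofljh"

fhkofljh


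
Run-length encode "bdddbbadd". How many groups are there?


Input: bdddbbadd
Scanning for consecutive runs:
  Group 1: 'b' x 1 (positions 0-0)
  Group 2: 'd' x 3 (positions 1-3)
  Group 3: 'b' x 2 (positions 4-5)
  Group 4: 'a' x 1 (positions 6-6)
  Group 5: 'd' x 2 (positions 7-8)
Total groups: 5

5


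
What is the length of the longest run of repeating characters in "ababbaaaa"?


Input: "ababbaaaa"
Scanning for longest run:
  Position 1 ('b'): new char, reset run to 1
  Position 2 ('a'): new char, reset run to 1
  Position 3 ('b'): new char, reset run to 1
  Position 4 ('b'): continues run of 'b', length=2
  Position 5 ('a'): new char, reset run to 1
  Position 6 ('a'): continues run of 'a', length=2
  Position 7 ('a'): continues run of 'a', length=3
  Position 8 ('a'): continues run of 'a', length=4
Longest run: 'a' with length 4

4


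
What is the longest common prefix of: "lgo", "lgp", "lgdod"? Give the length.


Words: lgo, lgp, lgdod
  Position 0: all 'l' => match
  Position 1: all 'g' => match
  Position 2: ('o', 'p', 'd') => mismatch, stop
LCP = "lg" (length 2)

2


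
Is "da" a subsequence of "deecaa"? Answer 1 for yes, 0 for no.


Check if "da" is a subsequence of "deecaa"
Greedy scan:
  Position 0 ('d'): matches sub[0] = 'd'
  Position 1 ('e'): no match needed
  Position 2 ('e'): no match needed
  Position 3 ('c'): no match needed
  Position 4 ('a'): matches sub[1] = 'a'
  Position 5 ('a'): no match needed
All 2 characters matched => is a subsequence

1


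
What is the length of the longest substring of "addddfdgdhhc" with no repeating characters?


Input: "addddfdgdhhc"
Sliding window (track last position of each char):
  Position 0 ('a'): window [0,0] length 1 -- new best
  Position 1 ('d'): window [0,1] length 2 -- new best
  Position 2 ('d'): repeat (last at 1), move window start to 2
  Position 2 ('d'): window [2,2] length 1
  Position 3 ('d'): repeat (last at 2), move window start to 3
  Position 3 ('d'): window [3,3] length 1
  Position 4 ('d'): repeat (last at 3), move window start to 4
  Position 4 ('d'): window [4,4] length 1
  Position 5 ('f'): window [4,5] length 2
  Position 6 ('d'): repeat (last at 4), move window start to 5
  Position 6 ('d'): window [5,6] length 2
  Position 7 ('g'): window [5,7] length 3 -- new best
  Position 8 ('d'): repeat (last at 6), move window start to 7
  Position 8 ('d'): window [7,8] length 2
  Position 9 ('h'): window [7,9] length 3
  Position 10 ('h'): repeat (last at 9), move window start to 10
  Position 10 ('h'): window [10,10] length 1
  Position 11 ('c'): window [10,11] length 2
Longest substring with no repeats: "fdg" with length 3

3


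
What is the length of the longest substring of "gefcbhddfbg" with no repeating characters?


Input: "gefcbhddfbg"
Sliding window (track last position of each char):
  Position 0 ('g'): window [0,0] length 1 -- new best
  Position 1 ('e'): window [0,1] length 2 -- new best
  Position 2 ('f'): window [0,2] length 3 -- new best
  Position 3 ('c'): window [0,3] length 4 -- new best
  Position 4 ('b'): window [0,4] length 5 -- new best
  Position 5 ('h'): window [0,5] length 6 -- new best
  Position 6 ('d'): window [0,6] length 7 -- new best
  Position 7 ('d'): repeat (last at 6), move window start to 7
  Position 7 ('d'): window [7,7] length 1
  Position 8 ('f'): window [7,8] length 2
  Position 9 ('b'): window [7,9] length 3
  Position 10 ('g'): window [7,10] length 4
Longest substring with no repeats: "gefcbhd" with length 7

7


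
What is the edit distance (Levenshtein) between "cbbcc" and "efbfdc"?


Computing edit distance: "cbbcc" -> "efbfdc"
DP table:
           e    f    b    f    d    c
      0    1    2    3    4    5    6
  c   1    1    2    3    4    5    5
  b   2    2    2    2    3    4    5
  b   3    3    3    2    3    4    5
  c   4    4    4    3    3    4    4
  c   5    5    5    4    4    4    4
Edit distance = dp[5][6] = 4

4


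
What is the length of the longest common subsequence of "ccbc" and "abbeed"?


LCS of "ccbc" and "abbeed"
DP table:
           a    b    b    e    e    d
      0    0    0    0    0    0    0
  c   0    0    0    0    0    0    0
  c   0    0    0    0    0    0    0
  b   0    0    1    1    1    1    1
  c   0    0    1    1    1    1    1
LCS length = dp[4][6] = 1

1


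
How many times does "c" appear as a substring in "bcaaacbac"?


Searching for "c" in "bcaaacbac"
Scanning each position:
  Position 0: "b" => no
  Position 1: "c" => MATCH
  Position 2: "a" => no
  Position 3: "a" => no
  Position 4: "a" => no
  Position 5: "c" => MATCH
  Position 6: "b" => no
  Position 7: "a" => no
  Position 8: "c" => MATCH
Total occurrences: 3

3


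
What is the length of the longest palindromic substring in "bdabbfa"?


Input: "bdabbfa"
Checking substrings for palindromes:
  [3:5] "bb" (len 2) => palindrome
Longest palindromic substring: "bb" with length 2

2


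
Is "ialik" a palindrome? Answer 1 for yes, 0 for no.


Input: ialik
Reversed: kilai
  Compare pos 0 ('i') with pos 4 ('k'): MISMATCH
  Compare pos 1 ('a') with pos 3 ('i'): MISMATCH
Result: not a palindrome

0


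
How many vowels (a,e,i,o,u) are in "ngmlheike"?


Input: ngmlheike
Checking each character:
  'n' at position 0: consonant
  'g' at position 1: consonant
  'm' at position 2: consonant
  'l' at position 3: consonant
  'h' at position 4: consonant
  'e' at position 5: vowel (running total: 1)
  'i' at position 6: vowel (running total: 2)
  'k' at position 7: consonant
  'e' at position 8: vowel (running total: 3)
Total vowels: 3

3


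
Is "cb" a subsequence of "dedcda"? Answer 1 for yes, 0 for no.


Check if "cb" is a subsequence of "dedcda"
Greedy scan:
  Position 0 ('d'): no match needed
  Position 1 ('e'): no match needed
  Position 2 ('d'): no match needed
  Position 3 ('c'): matches sub[0] = 'c'
  Position 4 ('d'): no match needed
  Position 5 ('a'): no match needed
Only matched 1/2 characters => not a subsequence

0


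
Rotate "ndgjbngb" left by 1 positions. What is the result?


Input: "ndgjbngb", rotate left by 1
First 1 characters: "n"
Remaining characters: "dgjbngb"
Concatenate remaining + first: "dgjbngb" + "n" = "dgjbngbn"

dgjbngbn


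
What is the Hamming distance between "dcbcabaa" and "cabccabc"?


Comparing "dcbcabaa" and "cabccabc" position by position:
  Position 0: 'd' vs 'c' => differ
  Position 1: 'c' vs 'a' => differ
  Position 2: 'b' vs 'b' => same
  Position 3: 'c' vs 'c' => same
  Position 4: 'a' vs 'c' => differ
  Position 5: 'b' vs 'a' => differ
  Position 6: 'a' vs 'b' => differ
  Position 7: 'a' vs 'c' => differ
Total differences (Hamming distance): 6

6


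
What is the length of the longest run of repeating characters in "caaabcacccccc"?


Input: "caaabcacccccc"
Scanning for longest run:
  Position 1 ('a'): new char, reset run to 1
  Position 2 ('a'): continues run of 'a', length=2
  Position 3 ('a'): continues run of 'a', length=3
  Position 4 ('b'): new char, reset run to 1
  Position 5 ('c'): new char, reset run to 1
  Position 6 ('a'): new char, reset run to 1
  Position 7 ('c'): new char, reset run to 1
  Position 8 ('c'): continues run of 'c', length=2
  Position 9 ('c'): continues run of 'c', length=3
  Position 10 ('c'): continues run of 'c', length=4
  Position 11 ('c'): continues run of 'c', length=5
  Position 12 ('c'): continues run of 'c', length=6
Longest run: 'c' with length 6

6


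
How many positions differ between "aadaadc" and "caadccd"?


Comparing "aadaadc" and "caadccd" position by position:
  Position 0: 'a' vs 'c' => DIFFER
  Position 1: 'a' vs 'a' => same
  Position 2: 'd' vs 'a' => DIFFER
  Position 3: 'a' vs 'd' => DIFFER
  Position 4: 'a' vs 'c' => DIFFER
  Position 5: 'd' vs 'c' => DIFFER
  Position 6: 'c' vs 'd' => DIFFER
Positions that differ: 6

6


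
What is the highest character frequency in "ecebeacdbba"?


Input: ecebeacdbba
Character counts:
  'a': 2
  'b': 3
  'c': 2
  'd': 1
  'e': 3
Maximum frequency: 3

3


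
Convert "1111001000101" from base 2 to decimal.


Input: "1111001000101" in base 2
Positional expansion:
  Digit '1' (value 1) x 2^12 = 4096
  Digit '1' (value 1) x 2^11 = 2048
  Digit '1' (value 1) x 2^10 = 1024
  Digit '1' (value 1) x 2^9 = 512
  Digit '0' (value 0) x 2^8 = 0
  Digit '0' (value 0) x 2^7 = 0
  Digit '1' (value 1) x 2^6 = 64
  Digit '0' (value 0) x 2^5 = 0
  Digit '0' (value 0) x 2^4 = 0
  Digit '0' (value 0) x 2^3 = 0
  Digit '1' (value 1) x 2^2 = 4
  Digit '0' (value 0) x 2^1 = 0
  Digit '1' (value 1) x 2^0 = 1
Sum = 7749

7749


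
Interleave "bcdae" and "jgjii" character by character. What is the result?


Interleaving "bcdae" and "jgjii":
  Position 0: 'b' from first, 'j' from second => "bj"
  Position 1: 'c' from first, 'g' from second => "cg"
  Position 2: 'd' from first, 'j' from second => "dj"
  Position 3: 'a' from first, 'i' from second => "ai"
  Position 4: 'e' from first, 'i' from second => "ei"
Result: bjcgdjaiei

bjcgdjaiei


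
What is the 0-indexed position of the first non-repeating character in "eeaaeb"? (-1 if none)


Input: eeaaeb
Character frequencies:
  'a': 2
  'b': 1
  'e': 3
Scanning left to right for freq == 1:
  Position 0 ('e'): freq=3, skip
  Position 1 ('e'): freq=3, skip
  Position 2 ('a'): freq=2, skip
  Position 3 ('a'): freq=2, skip
  Position 4 ('e'): freq=3, skip
  Position 5 ('b'): unique! => answer = 5

5


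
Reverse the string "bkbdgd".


Input: bkbdgd
Reading characters right to left:
  Position 5: 'd'
  Position 4: 'g'
  Position 3: 'd'
  Position 2: 'b'
  Position 1: 'k'
  Position 0: 'b'
Reversed: dgdbkb

dgdbkb


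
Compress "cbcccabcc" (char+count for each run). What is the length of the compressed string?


Input: cbcccabcc
Runs:
  'c' x 1 => "c1"
  'b' x 1 => "b1"
  'c' x 3 => "c3"
  'a' x 1 => "a1"
  'b' x 1 => "b1"
  'c' x 2 => "c2"
Compressed: "c1b1c3a1b1c2"
Compressed length: 12

12


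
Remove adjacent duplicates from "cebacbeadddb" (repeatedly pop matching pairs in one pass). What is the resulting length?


Input: cebacbeadddb
Stack-based adjacent duplicate removal:
  Read 'c': push. Stack: c
  Read 'e': push. Stack: ce
  Read 'b': push. Stack: ceb
  Read 'a': push. Stack: ceba
  Read 'c': push. Stack: cebac
  Read 'b': push. Stack: cebacb
  Read 'e': push. Stack: cebacbe
  Read 'a': push. Stack: cebacbea
  Read 'd': push. Stack: cebacbead
  Read 'd': matches stack top 'd' => pop. Stack: cebacbea
  Read 'd': push. Stack: cebacbead
  Read 'b': push. Stack: cebacbeadb
Final stack: "cebacbeadb" (length 10)

10


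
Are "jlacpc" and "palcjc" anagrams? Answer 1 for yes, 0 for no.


Strings: "jlacpc", "palcjc"
Sorted first:  accjlp
Sorted second: accjlp
Sorted forms match => anagrams

1


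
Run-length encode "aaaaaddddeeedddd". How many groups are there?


Input: aaaaaddddeeedddd
Scanning for consecutive runs:
  Group 1: 'a' x 5 (positions 0-4)
  Group 2: 'd' x 4 (positions 5-8)
  Group 3: 'e' x 3 (positions 9-11)
  Group 4: 'd' x 4 (positions 12-15)
Total groups: 4

4


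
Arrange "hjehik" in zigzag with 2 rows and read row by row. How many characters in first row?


Zigzag "hjehik" into 2 rows:
Placing characters:
  'h' => row 0
  'j' => row 1
  'e' => row 0
  'h' => row 1
  'i' => row 0
  'k' => row 1
Rows:
  Row 0: "hei"
  Row 1: "jhk"
First row length: 3

3


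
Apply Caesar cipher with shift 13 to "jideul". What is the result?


Caesar cipher: shift "jideul" by 13
  'j' (pos 9) + 13 = pos 22 = 'w'
  'i' (pos 8) + 13 = pos 21 = 'v'
  'd' (pos 3) + 13 = pos 16 = 'q'
  'e' (pos 4) + 13 = pos 17 = 'r'
  'u' (pos 20) + 13 = pos 7 = 'h'
  'l' (pos 11) + 13 = pos 24 = 'y'
Result: wvqrhy

wvqrhy


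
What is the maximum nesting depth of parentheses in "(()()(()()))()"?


Input: "(()()(()()))()"
Tracking depth:
  Position 0 '(': depth becomes 1
  Position 1 '(': depth becomes 2
  Position 2 ')': depth becomes 1
  Position 3 '(': depth becomes 2
  Position 4 ')': depth becomes 1
  Position 5 '(': depth becomes 2
  Position 6 '(': depth becomes 3
  Position 7 ')': depth becomes 2
  Position 8 '(': depth becomes 3
  Position 9 ')': depth becomes 2
  Position 10 ')': depth becomes 1
  Position 11 ')': depth becomes 0
  Position 12 '(': depth becomes 1
  Position 13 ')': depth becomes 0
Maximum depth reached: 3

3


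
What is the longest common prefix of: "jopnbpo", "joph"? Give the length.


Words: jopnbpo, joph
  Position 0: all 'j' => match
  Position 1: all 'o' => match
  Position 2: all 'p' => match
  Position 3: ('n', 'h') => mismatch, stop
LCP = "jop" (length 3)

3


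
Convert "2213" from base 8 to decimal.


Input: "2213" in base 8
Positional expansion:
  Digit '2' (value 2) x 8^3 = 1024
  Digit '2' (value 2) x 8^2 = 128
  Digit '1' (value 1) x 8^1 = 8
  Digit '3' (value 3) x 8^0 = 3
Sum = 1163

1163


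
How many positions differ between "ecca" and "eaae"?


Comparing "ecca" and "eaae" position by position:
  Position 0: 'e' vs 'e' => same
  Position 1: 'c' vs 'a' => DIFFER
  Position 2: 'c' vs 'a' => DIFFER
  Position 3: 'a' vs 'e' => DIFFER
Positions that differ: 3

3


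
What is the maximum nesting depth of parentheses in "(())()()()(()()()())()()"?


Input: "(())()()()(()()()())()()"
Tracking depth:
  Position 0 '(': depth becomes 1
  Position 1 '(': depth becomes 2
  Position 2 ')': depth becomes 1
  Position 3 ')': depth becomes 0
  Position 4 '(': depth becomes 1
  Position 5 ')': depth becomes 0
  Position 6 '(': depth becomes 1
  Position 7 ')': depth becomes 0
  Position 8 '(': depth becomes 1
  Position 9 ')': depth becomes 0
  Position 10 '(': depth becomes 1
  Position 11 '(': depth becomes 2
  Position 12 ')': depth becomes 1
  Position 13 '(': depth becomes 2
  Position 14 ')': depth becomes 1
  Position 15 '(': depth becomes 2
  Position 16 ')': depth becomes 1
  Position 17 '(': depth becomes 2
  Position 18 ')': depth becomes 1
  Position 19 ')': depth becomes 0
  Position 20 '(': depth becomes 1
  Position 21 ')': depth becomes 0
  Position 22 '(': depth becomes 1
  Position 23 ')': depth becomes 0
Maximum depth reached: 2

2


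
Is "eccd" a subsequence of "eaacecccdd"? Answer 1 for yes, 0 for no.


Check if "eccd" is a subsequence of "eaacecccdd"
Greedy scan:
  Position 0 ('e'): matches sub[0] = 'e'
  Position 1 ('a'): no match needed
  Position 2 ('a'): no match needed
  Position 3 ('c'): matches sub[1] = 'c'
  Position 4 ('e'): no match needed
  Position 5 ('c'): matches sub[2] = 'c'
  Position 6 ('c'): no match needed
  Position 7 ('c'): no match needed
  Position 8 ('d'): matches sub[3] = 'd'
  Position 9 ('d'): no match needed
All 4 characters matched => is a subsequence

1
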